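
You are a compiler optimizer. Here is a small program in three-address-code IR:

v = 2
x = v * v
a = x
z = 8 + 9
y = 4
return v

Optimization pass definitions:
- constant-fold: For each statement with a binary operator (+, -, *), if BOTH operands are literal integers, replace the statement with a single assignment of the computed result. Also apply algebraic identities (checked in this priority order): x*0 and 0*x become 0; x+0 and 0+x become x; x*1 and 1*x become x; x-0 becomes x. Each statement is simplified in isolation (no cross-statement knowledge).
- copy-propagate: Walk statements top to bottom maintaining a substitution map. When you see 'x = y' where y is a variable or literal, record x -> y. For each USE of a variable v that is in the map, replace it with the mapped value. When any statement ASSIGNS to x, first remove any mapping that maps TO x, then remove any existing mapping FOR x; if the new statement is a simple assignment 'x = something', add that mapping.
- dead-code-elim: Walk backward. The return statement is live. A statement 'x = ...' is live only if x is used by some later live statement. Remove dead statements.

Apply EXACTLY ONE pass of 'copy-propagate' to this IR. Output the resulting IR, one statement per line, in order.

Applying copy-propagate statement-by-statement:
  [1] v = 2  (unchanged)
  [2] x = v * v  -> x = 2 * 2
  [3] a = x  (unchanged)
  [4] z = 8 + 9  (unchanged)
  [5] y = 4  (unchanged)
  [6] return v  -> return 2
Result (6 stmts):
  v = 2
  x = 2 * 2
  a = x
  z = 8 + 9
  y = 4
  return 2

Answer: v = 2
x = 2 * 2
a = x
z = 8 + 9
y = 4
return 2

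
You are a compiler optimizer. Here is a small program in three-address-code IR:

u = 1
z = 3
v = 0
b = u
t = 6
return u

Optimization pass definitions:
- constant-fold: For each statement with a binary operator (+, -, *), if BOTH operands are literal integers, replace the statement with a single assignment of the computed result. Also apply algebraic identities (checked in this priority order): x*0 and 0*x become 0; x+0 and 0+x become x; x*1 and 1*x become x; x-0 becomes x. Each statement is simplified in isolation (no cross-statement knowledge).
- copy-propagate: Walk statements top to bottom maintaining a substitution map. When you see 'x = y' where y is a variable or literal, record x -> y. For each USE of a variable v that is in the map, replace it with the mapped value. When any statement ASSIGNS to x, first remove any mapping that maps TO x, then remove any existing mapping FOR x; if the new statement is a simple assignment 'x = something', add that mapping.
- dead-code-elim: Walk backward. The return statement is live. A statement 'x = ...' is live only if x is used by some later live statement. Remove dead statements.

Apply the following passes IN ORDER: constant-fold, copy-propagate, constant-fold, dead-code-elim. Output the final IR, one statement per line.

Initial IR:
  u = 1
  z = 3
  v = 0
  b = u
  t = 6
  return u
After constant-fold (6 stmts):
  u = 1
  z = 3
  v = 0
  b = u
  t = 6
  return u
After copy-propagate (6 stmts):
  u = 1
  z = 3
  v = 0
  b = 1
  t = 6
  return 1
After constant-fold (6 stmts):
  u = 1
  z = 3
  v = 0
  b = 1
  t = 6
  return 1
After dead-code-elim (1 stmts):
  return 1

Answer: return 1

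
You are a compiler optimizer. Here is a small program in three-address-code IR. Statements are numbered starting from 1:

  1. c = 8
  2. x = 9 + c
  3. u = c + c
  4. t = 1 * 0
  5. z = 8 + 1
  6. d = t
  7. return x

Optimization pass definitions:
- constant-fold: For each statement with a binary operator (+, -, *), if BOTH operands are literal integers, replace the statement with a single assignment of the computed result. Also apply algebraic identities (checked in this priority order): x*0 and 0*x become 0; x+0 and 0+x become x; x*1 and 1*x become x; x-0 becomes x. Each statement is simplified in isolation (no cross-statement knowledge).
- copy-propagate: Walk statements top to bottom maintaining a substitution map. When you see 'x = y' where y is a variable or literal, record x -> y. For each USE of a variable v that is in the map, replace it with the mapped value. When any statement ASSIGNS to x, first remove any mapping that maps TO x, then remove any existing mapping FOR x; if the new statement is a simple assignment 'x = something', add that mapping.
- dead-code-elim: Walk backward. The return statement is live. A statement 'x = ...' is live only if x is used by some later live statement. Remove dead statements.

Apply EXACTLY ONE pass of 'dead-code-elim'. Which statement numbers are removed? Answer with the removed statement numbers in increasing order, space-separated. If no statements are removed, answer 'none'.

Backward liveness scan:
Stmt 1 'c = 8': KEEP (c is live); live-in = []
Stmt 2 'x = 9 + c': KEEP (x is live); live-in = ['c']
Stmt 3 'u = c + c': DEAD (u not in live set ['x'])
Stmt 4 't = 1 * 0': DEAD (t not in live set ['x'])
Stmt 5 'z = 8 + 1': DEAD (z not in live set ['x'])
Stmt 6 'd = t': DEAD (d not in live set ['x'])
Stmt 7 'return x': KEEP (return); live-in = ['x']
Removed statement numbers: [3, 4, 5, 6]
Surviving IR:
  c = 8
  x = 9 + c
  return x

Answer: 3 4 5 6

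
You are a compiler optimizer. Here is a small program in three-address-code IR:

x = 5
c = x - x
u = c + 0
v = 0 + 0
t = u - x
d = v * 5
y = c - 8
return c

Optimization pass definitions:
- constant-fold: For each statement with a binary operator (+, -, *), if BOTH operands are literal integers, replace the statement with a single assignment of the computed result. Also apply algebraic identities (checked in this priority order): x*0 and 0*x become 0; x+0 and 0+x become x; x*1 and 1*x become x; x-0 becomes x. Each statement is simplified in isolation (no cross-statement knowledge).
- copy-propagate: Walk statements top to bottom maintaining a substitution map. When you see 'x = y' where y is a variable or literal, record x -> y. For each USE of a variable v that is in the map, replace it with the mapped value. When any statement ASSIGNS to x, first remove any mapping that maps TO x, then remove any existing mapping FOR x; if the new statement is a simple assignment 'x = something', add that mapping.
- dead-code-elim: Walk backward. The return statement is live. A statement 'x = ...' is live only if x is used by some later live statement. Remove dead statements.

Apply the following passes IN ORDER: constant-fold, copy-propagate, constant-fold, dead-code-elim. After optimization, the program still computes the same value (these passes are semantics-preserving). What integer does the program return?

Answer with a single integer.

Answer: 0

Derivation:
Initial IR:
  x = 5
  c = x - x
  u = c + 0
  v = 0 + 0
  t = u - x
  d = v * 5
  y = c - 8
  return c
After constant-fold (8 stmts):
  x = 5
  c = x - x
  u = c
  v = 0
  t = u - x
  d = v * 5
  y = c - 8
  return c
After copy-propagate (8 stmts):
  x = 5
  c = 5 - 5
  u = c
  v = 0
  t = c - 5
  d = 0 * 5
  y = c - 8
  return c
After constant-fold (8 stmts):
  x = 5
  c = 0
  u = c
  v = 0
  t = c - 5
  d = 0
  y = c - 8
  return c
After dead-code-elim (2 stmts):
  c = 0
  return c
Evaluate:
  x = 5  =>  x = 5
  c = x - x  =>  c = 0
  u = c + 0  =>  u = 0
  v = 0 + 0  =>  v = 0
  t = u - x  =>  t = -5
  d = v * 5  =>  d = 0
  y = c - 8  =>  y = -8
  return c = 0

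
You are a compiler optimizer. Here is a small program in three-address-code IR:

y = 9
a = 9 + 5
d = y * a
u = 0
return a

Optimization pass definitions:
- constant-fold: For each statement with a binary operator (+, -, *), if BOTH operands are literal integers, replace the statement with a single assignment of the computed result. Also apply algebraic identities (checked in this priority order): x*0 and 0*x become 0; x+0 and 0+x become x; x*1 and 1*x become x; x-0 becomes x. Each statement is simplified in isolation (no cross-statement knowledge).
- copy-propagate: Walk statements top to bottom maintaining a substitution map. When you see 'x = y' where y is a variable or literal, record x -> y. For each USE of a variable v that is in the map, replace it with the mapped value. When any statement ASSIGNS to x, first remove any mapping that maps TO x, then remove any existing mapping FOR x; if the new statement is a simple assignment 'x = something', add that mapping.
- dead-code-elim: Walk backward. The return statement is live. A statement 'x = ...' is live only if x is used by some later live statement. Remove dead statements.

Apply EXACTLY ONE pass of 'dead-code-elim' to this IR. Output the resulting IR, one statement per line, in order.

Answer: a = 9 + 5
return a

Derivation:
Applying dead-code-elim statement-by-statement:
  [5] return a  -> KEEP (return); live=['a']
  [4] u = 0  -> DEAD (u not live)
  [3] d = y * a  -> DEAD (d not live)
  [2] a = 9 + 5  -> KEEP; live=[]
  [1] y = 9  -> DEAD (y not live)
Result (2 stmts):
  a = 9 + 5
  return a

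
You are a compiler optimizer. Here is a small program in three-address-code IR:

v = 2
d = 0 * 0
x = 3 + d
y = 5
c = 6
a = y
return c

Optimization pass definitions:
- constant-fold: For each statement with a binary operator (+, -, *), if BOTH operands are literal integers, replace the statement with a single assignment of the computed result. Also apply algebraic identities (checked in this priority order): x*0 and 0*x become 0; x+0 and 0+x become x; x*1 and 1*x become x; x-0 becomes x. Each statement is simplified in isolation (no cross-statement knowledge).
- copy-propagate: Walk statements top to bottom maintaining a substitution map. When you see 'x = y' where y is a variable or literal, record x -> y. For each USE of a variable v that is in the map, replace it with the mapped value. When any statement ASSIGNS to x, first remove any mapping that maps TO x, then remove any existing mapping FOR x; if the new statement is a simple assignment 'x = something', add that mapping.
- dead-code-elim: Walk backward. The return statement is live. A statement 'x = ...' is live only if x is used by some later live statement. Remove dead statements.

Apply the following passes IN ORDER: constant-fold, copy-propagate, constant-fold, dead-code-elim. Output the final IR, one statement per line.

Initial IR:
  v = 2
  d = 0 * 0
  x = 3 + d
  y = 5
  c = 6
  a = y
  return c
After constant-fold (7 stmts):
  v = 2
  d = 0
  x = 3 + d
  y = 5
  c = 6
  a = y
  return c
After copy-propagate (7 stmts):
  v = 2
  d = 0
  x = 3 + 0
  y = 5
  c = 6
  a = 5
  return 6
After constant-fold (7 stmts):
  v = 2
  d = 0
  x = 3
  y = 5
  c = 6
  a = 5
  return 6
After dead-code-elim (1 stmts):
  return 6

Answer: return 6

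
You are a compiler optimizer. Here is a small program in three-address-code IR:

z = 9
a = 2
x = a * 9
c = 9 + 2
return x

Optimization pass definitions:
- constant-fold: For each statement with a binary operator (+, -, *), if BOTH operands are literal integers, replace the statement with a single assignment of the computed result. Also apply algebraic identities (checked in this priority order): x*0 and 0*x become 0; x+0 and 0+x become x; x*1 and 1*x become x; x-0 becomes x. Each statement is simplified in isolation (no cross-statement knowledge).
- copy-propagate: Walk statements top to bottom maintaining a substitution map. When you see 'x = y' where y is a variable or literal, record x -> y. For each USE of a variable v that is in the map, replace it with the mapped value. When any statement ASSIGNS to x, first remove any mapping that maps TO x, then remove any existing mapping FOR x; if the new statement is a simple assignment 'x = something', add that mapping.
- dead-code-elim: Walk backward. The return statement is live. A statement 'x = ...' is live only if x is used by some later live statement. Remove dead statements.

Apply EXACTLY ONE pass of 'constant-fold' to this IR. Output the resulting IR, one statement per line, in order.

Answer: z = 9
a = 2
x = a * 9
c = 11
return x

Derivation:
Applying constant-fold statement-by-statement:
  [1] z = 9  (unchanged)
  [2] a = 2  (unchanged)
  [3] x = a * 9  (unchanged)
  [4] c = 9 + 2  -> c = 11
  [5] return x  (unchanged)
Result (5 stmts):
  z = 9
  a = 2
  x = a * 9
  c = 11
  return x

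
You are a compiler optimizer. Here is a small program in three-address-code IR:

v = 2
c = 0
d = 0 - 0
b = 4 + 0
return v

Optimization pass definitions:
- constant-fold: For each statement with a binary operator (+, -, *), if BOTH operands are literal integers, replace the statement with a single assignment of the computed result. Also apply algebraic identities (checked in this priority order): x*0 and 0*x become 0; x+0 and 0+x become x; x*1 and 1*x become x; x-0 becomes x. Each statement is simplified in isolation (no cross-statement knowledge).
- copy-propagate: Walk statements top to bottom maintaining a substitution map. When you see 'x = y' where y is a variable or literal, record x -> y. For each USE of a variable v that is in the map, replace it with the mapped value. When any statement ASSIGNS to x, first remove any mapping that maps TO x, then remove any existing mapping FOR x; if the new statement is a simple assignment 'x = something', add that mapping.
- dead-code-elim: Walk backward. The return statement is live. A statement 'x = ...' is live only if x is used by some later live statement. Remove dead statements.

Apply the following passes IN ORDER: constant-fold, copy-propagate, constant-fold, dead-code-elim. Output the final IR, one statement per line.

Answer: return 2

Derivation:
Initial IR:
  v = 2
  c = 0
  d = 0 - 0
  b = 4 + 0
  return v
After constant-fold (5 stmts):
  v = 2
  c = 0
  d = 0
  b = 4
  return v
After copy-propagate (5 stmts):
  v = 2
  c = 0
  d = 0
  b = 4
  return 2
After constant-fold (5 stmts):
  v = 2
  c = 0
  d = 0
  b = 4
  return 2
After dead-code-elim (1 stmts):
  return 2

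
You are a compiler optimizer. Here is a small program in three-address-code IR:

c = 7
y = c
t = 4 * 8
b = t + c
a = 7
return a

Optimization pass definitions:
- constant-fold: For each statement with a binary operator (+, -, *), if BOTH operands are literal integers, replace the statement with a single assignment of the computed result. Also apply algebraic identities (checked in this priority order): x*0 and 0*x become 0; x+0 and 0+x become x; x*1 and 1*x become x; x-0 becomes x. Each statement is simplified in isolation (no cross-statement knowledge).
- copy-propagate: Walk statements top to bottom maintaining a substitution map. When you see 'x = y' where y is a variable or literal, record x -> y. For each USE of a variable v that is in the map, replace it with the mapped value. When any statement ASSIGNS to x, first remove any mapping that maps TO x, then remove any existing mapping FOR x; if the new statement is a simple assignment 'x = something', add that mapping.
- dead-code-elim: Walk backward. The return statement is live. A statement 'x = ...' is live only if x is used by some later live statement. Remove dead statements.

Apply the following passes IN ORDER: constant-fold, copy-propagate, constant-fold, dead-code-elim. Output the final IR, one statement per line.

Initial IR:
  c = 7
  y = c
  t = 4 * 8
  b = t + c
  a = 7
  return a
After constant-fold (6 stmts):
  c = 7
  y = c
  t = 32
  b = t + c
  a = 7
  return a
After copy-propagate (6 stmts):
  c = 7
  y = 7
  t = 32
  b = 32 + 7
  a = 7
  return 7
After constant-fold (6 stmts):
  c = 7
  y = 7
  t = 32
  b = 39
  a = 7
  return 7
After dead-code-elim (1 stmts):
  return 7

Answer: return 7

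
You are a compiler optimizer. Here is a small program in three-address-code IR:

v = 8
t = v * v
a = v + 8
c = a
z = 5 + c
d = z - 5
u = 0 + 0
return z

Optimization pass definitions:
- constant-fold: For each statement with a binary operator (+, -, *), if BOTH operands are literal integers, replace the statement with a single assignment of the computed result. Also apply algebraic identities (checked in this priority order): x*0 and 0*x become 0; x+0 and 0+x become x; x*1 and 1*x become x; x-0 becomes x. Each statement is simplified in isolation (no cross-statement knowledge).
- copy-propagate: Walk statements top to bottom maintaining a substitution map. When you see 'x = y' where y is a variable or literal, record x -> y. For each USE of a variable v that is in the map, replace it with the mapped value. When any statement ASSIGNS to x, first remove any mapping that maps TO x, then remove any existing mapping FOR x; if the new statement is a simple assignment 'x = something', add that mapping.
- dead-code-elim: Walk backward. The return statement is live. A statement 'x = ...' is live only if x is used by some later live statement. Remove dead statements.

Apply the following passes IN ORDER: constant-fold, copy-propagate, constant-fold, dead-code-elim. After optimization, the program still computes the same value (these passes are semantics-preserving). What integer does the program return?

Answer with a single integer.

Answer: 21

Derivation:
Initial IR:
  v = 8
  t = v * v
  a = v + 8
  c = a
  z = 5 + c
  d = z - 5
  u = 0 + 0
  return z
After constant-fold (8 stmts):
  v = 8
  t = v * v
  a = v + 8
  c = a
  z = 5 + c
  d = z - 5
  u = 0
  return z
After copy-propagate (8 stmts):
  v = 8
  t = 8 * 8
  a = 8 + 8
  c = a
  z = 5 + a
  d = z - 5
  u = 0
  return z
After constant-fold (8 stmts):
  v = 8
  t = 64
  a = 16
  c = a
  z = 5 + a
  d = z - 5
  u = 0
  return z
After dead-code-elim (3 stmts):
  a = 16
  z = 5 + a
  return z
Evaluate:
  v = 8  =>  v = 8
  t = v * v  =>  t = 64
  a = v + 8  =>  a = 16
  c = a  =>  c = 16
  z = 5 + c  =>  z = 21
  d = z - 5  =>  d = 16
  u = 0 + 0  =>  u = 0
  return z = 21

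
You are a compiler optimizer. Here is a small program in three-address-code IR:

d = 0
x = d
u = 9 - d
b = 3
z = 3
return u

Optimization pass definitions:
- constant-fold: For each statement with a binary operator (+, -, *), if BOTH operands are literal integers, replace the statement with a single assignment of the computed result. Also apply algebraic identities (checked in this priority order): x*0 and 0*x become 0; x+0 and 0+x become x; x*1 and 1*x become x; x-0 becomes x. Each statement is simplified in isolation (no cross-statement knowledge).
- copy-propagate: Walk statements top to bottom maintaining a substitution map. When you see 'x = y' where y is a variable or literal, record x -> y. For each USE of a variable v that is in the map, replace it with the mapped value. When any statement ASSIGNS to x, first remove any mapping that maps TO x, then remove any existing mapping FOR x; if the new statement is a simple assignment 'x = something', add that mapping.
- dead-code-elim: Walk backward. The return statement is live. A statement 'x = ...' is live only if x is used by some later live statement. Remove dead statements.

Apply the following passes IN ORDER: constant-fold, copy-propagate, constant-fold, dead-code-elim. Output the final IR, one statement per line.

Initial IR:
  d = 0
  x = d
  u = 9 - d
  b = 3
  z = 3
  return u
After constant-fold (6 stmts):
  d = 0
  x = d
  u = 9 - d
  b = 3
  z = 3
  return u
After copy-propagate (6 stmts):
  d = 0
  x = 0
  u = 9 - 0
  b = 3
  z = 3
  return u
After constant-fold (6 stmts):
  d = 0
  x = 0
  u = 9
  b = 3
  z = 3
  return u
After dead-code-elim (2 stmts):
  u = 9
  return u

Answer: u = 9
return u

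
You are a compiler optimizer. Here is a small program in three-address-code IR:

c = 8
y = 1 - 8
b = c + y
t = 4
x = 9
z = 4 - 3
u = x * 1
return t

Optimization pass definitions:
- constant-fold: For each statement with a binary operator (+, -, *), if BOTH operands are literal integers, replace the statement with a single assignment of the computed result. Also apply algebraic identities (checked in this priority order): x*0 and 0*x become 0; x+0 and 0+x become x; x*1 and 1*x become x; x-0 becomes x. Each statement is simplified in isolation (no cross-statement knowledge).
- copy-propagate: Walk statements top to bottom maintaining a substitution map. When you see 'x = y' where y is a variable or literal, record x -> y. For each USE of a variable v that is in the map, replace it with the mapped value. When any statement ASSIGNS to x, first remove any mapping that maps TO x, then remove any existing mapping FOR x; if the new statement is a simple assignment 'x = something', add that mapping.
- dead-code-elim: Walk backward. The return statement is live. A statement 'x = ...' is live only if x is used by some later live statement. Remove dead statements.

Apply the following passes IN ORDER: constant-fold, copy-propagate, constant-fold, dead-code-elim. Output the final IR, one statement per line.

Initial IR:
  c = 8
  y = 1 - 8
  b = c + y
  t = 4
  x = 9
  z = 4 - 3
  u = x * 1
  return t
After constant-fold (8 stmts):
  c = 8
  y = -7
  b = c + y
  t = 4
  x = 9
  z = 1
  u = x
  return t
After copy-propagate (8 stmts):
  c = 8
  y = -7
  b = 8 + -7
  t = 4
  x = 9
  z = 1
  u = 9
  return 4
After constant-fold (8 stmts):
  c = 8
  y = -7
  b = 1
  t = 4
  x = 9
  z = 1
  u = 9
  return 4
After dead-code-elim (1 stmts):
  return 4

Answer: return 4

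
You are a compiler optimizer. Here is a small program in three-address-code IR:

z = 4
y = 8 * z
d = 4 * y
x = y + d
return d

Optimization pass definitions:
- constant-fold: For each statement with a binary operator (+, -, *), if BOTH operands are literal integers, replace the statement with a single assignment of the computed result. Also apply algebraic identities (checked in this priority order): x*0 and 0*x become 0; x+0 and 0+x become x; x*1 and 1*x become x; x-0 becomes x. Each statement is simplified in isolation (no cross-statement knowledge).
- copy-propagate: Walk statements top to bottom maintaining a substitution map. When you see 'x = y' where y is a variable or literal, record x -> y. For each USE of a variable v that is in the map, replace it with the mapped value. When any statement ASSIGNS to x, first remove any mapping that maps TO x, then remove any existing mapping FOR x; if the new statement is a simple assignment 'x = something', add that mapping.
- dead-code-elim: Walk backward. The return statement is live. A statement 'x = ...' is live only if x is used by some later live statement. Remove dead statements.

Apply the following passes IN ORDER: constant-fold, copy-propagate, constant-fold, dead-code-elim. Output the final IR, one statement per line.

Answer: y = 32
d = 4 * y
return d

Derivation:
Initial IR:
  z = 4
  y = 8 * z
  d = 4 * y
  x = y + d
  return d
After constant-fold (5 stmts):
  z = 4
  y = 8 * z
  d = 4 * y
  x = y + d
  return d
After copy-propagate (5 stmts):
  z = 4
  y = 8 * 4
  d = 4 * y
  x = y + d
  return d
After constant-fold (5 stmts):
  z = 4
  y = 32
  d = 4 * y
  x = y + d
  return d
After dead-code-elim (3 stmts):
  y = 32
  d = 4 * y
  return d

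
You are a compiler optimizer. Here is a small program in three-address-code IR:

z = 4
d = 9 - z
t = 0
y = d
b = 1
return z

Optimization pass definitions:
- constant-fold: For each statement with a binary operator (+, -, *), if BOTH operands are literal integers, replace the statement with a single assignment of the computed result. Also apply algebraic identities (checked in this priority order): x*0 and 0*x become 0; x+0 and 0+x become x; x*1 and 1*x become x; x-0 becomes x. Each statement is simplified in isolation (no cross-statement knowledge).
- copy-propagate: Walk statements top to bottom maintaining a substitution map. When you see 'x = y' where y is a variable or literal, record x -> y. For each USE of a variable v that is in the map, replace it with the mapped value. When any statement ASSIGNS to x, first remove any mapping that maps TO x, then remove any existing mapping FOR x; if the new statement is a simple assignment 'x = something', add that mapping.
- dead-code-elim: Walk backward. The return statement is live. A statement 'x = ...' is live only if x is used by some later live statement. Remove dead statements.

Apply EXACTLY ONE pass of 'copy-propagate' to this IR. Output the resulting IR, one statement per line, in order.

Applying copy-propagate statement-by-statement:
  [1] z = 4  (unchanged)
  [2] d = 9 - z  -> d = 9 - 4
  [3] t = 0  (unchanged)
  [4] y = d  (unchanged)
  [5] b = 1  (unchanged)
  [6] return z  -> return 4
Result (6 stmts):
  z = 4
  d = 9 - 4
  t = 0
  y = d
  b = 1
  return 4

Answer: z = 4
d = 9 - 4
t = 0
y = d
b = 1
return 4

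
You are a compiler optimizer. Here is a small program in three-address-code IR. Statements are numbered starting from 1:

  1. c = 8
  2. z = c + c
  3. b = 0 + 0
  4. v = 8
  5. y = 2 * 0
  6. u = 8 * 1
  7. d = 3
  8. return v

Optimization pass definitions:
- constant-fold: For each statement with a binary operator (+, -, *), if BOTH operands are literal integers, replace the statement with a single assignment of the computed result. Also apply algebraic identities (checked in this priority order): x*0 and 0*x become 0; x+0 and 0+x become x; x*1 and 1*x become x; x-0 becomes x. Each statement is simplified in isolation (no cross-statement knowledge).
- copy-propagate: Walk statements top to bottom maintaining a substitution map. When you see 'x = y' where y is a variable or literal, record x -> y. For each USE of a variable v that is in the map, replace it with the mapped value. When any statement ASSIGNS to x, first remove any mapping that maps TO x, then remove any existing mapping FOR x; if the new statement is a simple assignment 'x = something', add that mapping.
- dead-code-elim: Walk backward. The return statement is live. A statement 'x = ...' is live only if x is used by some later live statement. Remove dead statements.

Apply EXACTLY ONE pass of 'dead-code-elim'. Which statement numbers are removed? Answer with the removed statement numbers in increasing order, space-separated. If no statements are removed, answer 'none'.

Answer: 1 2 3 5 6 7

Derivation:
Backward liveness scan:
Stmt 1 'c = 8': DEAD (c not in live set [])
Stmt 2 'z = c + c': DEAD (z not in live set [])
Stmt 3 'b = 0 + 0': DEAD (b not in live set [])
Stmt 4 'v = 8': KEEP (v is live); live-in = []
Stmt 5 'y = 2 * 0': DEAD (y not in live set ['v'])
Stmt 6 'u = 8 * 1': DEAD (u not in live set ['v'])
Stmt 7 'd = 3': DEAD (d not in live set ['v'])
Stmt 8 'return v': KEEP (return); live-in = ['v']
Removed statement numbers: [1, 2, 3, 5, 6, 7]
Surviving IR:
  v = 8
  return v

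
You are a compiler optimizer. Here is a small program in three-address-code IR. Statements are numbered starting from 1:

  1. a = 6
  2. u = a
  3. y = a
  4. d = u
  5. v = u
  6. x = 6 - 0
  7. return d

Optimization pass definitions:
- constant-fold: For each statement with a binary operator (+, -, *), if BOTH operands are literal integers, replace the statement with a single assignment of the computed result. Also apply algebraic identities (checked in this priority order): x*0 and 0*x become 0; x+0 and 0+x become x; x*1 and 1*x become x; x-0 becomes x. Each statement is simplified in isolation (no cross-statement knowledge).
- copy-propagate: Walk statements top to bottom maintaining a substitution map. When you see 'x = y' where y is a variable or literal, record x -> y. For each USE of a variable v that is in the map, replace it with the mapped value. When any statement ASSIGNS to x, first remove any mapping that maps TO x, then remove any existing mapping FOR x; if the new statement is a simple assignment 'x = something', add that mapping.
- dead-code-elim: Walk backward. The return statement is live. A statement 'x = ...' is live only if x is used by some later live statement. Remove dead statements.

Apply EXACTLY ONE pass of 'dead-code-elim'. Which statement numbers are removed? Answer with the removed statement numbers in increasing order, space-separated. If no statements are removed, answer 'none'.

Backward liveness scan:
Stmt 1 'a = 6': KEEP (a is live); live-in = []
Stmt 2 'u = a': KEEP (u is live); live-in = ['a']
Stmt 3 'y = a': DEAD (y not in live set ['u'])
Stmt 4 'd = u': KEEP (d is live); live-in = ['u']
Stmt 5 'v = u': DEAD (v not in live set ['d'])
Stmt 6 'x = 6 - 0': DEAD (x not in live set ['d'])
Stmt 7 'return d': KEEP (return); live-in = ['d']
Removed statement numbers: [3, 5, 6]
Surviving IR:
  a = 6
  u = a
  d = u
  return d

Answer: 3 5 6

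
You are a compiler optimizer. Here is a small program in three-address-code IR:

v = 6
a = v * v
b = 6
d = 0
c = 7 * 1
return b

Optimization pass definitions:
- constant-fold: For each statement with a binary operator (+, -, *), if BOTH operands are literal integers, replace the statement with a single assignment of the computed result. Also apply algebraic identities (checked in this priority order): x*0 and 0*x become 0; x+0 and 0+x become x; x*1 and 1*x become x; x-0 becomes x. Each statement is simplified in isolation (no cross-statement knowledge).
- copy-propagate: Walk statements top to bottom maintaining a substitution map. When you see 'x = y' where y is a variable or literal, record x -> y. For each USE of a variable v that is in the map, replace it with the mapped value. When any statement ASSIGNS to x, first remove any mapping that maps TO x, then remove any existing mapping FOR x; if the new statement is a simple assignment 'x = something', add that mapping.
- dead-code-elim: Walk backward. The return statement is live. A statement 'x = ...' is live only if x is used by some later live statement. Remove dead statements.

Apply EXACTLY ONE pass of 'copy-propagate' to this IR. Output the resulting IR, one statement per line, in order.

Applying copy-propagate statement-by-statement:
  [1] v = 6  (unchanged)
  [2] a = v * v  -> a = 6 * 6
  [3] b = 6  (unchanged)
  [4] d = 0  (unchanged)
  [5] c = 7 * 1  (unchanged)
  [6] return b  -> return 6
Result (6 stmts):
  v = 6
  a = 6 * 6
  b = 6
  d = 0
  c = 7 * 1
  return 6

Answer: v = 6
a = 6 * 6
b = 6
d = 0
c = 7 * 1
return 6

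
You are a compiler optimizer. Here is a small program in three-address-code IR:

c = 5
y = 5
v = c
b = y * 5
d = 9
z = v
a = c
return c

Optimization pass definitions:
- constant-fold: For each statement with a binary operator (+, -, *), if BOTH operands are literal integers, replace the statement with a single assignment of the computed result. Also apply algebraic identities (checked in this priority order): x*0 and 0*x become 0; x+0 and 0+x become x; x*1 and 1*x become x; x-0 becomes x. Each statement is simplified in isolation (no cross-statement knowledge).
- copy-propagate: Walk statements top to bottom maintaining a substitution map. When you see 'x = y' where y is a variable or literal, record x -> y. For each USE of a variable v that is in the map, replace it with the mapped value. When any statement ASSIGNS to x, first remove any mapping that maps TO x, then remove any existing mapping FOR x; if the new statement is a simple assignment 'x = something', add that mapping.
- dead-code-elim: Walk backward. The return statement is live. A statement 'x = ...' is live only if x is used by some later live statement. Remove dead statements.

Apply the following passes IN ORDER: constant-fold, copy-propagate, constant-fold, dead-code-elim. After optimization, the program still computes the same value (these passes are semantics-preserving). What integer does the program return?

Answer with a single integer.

Answer: 5

Derivation:
Initial IR:
  c = 5
  y = 5
  v = c
  b = y * 5
  d = 9
  z = v
  a = c
  return c
After constant-fold (8 stmts):
  c = 5
  y = 5
  v = c
  b = y * 5
  d = 9
  z = v
  a = c
  return c
After copy-propagate (8 stmts):
  c = 5
  y = 5
  v = 5
  b = 5 * 5
  d = 9
  z = 5
  a = 5
  return 5
After constant-fold (8 stmts):
  c = 5
  y = 5
  v = 5
  b = 25
  d = 9
  z = 5
  a = 5
  return 5
After dead-code-elim (1 stmts):
  return 5
Evaluate:
  c = 5  =>  c = 5
  y = 5  =>  y = 5
  v = c  =>  v = 5
  b = y * 5  =>  b = 25
  d = 9  =>  d = 9
  z = v  =>  z = 5
  a = c  =>  a = 5
  return c = 5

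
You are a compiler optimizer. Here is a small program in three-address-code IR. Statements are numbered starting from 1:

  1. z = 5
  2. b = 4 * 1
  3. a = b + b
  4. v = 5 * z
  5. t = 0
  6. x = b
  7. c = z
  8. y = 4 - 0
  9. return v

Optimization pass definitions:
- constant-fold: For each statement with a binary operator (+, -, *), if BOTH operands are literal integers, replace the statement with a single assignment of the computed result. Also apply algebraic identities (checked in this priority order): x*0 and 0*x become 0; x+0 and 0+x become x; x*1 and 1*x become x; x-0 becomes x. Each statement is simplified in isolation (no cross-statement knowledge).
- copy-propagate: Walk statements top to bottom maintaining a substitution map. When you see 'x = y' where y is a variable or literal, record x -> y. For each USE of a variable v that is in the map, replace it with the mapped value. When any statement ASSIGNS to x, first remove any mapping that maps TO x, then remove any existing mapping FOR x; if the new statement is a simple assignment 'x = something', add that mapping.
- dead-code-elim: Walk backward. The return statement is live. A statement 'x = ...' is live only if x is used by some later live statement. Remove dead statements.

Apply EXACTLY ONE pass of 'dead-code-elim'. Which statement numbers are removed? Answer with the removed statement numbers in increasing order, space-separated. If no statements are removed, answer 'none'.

Backward liveness scan:
Stmt 1 'z = 5': KEEP (z is live); live-in = []
Stmt 2 'b = 4 * 1': DEAD (b not in live set ['z'])
Stmt 3 'a = b + b': DEAD (a not in live set ['z'])
Stmt 4 'v = 5 * z': KEEP (v is live); live-in = ['z']
Stmt 5 't = 0': DEAD (t not in live set ['v'])
Stmt 6 'x = b': DEAD (x not in live set ['v'])
Stmt 7 'c = z': DEAD (c not in live set ['v'])
Stmt 8 'y = 4 - 0': DEAD (y not in live set ['v'])
Stmt 9 'return v': KEEP (return); live-in = ['v']
Removed statement numbers: [2, 3, 5, 6, 7, 8]
Surviving IR:
  z = 5
  v = 5 * z
  return v

Answer: 2 3 5 6 7 8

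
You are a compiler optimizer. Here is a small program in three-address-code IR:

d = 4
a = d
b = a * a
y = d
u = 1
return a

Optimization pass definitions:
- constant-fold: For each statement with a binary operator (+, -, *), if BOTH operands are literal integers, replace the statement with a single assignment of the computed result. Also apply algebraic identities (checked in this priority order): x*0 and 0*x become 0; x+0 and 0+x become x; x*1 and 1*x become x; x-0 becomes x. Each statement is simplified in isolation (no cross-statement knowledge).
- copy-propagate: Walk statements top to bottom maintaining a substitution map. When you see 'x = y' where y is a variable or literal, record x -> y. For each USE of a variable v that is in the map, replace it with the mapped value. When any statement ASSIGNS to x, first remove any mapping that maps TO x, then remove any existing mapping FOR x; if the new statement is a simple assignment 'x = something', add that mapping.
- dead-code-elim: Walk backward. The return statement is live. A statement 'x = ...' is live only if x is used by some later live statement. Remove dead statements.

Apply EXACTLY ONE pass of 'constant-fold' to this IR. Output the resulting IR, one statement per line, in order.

Answer: d = 4
a = d
b = a * a
y = d
u = 1
return a

Derivation:
Applying constant-fold statement-by-statement:
  [1] d = 4  (unchanged)
  [2] a = d  (unchanged)
  [3] b = a * a  (unchanged)
  [4] y = d  (unchanged)
  [5] u = 1  (unchanged)
  [6] return a  (unchanged)
Result (6 stmts):
  d = 4
  a = d
  b = a * a
  y = d
  u = 1
  return a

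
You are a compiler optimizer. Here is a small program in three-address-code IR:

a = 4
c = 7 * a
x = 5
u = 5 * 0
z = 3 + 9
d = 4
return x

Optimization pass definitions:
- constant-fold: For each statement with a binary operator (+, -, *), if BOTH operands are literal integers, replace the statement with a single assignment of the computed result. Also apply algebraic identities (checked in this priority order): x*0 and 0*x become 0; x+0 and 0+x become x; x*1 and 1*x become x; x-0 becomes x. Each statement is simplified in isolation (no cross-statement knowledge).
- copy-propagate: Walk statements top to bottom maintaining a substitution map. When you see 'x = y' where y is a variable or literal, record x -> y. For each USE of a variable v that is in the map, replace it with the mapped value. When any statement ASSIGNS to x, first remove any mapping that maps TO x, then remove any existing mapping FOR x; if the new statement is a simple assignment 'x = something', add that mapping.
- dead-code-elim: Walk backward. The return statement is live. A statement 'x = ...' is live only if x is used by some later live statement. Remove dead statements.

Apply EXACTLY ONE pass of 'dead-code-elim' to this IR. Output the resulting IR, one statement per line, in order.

Applying dead-code-elim statement-by-statement:
  [7] return x  -> KEEP (return); live=['x']
  [6] d = 4  -> DEAD (d not live)
  [5] z = 3 + 9  -> DEAD (z not live)
  [4] u = 5 * 0  -> DEAD (u not live)
  [3] x = 5  -> KEEP; live=[]
  [2] c = 7 * a  -> DEAD (c not live)
  [1] a = 4  -> DEAD (a not live)
Result (2 stmts):
  x = 5
  return x

Answer: x = 5
return x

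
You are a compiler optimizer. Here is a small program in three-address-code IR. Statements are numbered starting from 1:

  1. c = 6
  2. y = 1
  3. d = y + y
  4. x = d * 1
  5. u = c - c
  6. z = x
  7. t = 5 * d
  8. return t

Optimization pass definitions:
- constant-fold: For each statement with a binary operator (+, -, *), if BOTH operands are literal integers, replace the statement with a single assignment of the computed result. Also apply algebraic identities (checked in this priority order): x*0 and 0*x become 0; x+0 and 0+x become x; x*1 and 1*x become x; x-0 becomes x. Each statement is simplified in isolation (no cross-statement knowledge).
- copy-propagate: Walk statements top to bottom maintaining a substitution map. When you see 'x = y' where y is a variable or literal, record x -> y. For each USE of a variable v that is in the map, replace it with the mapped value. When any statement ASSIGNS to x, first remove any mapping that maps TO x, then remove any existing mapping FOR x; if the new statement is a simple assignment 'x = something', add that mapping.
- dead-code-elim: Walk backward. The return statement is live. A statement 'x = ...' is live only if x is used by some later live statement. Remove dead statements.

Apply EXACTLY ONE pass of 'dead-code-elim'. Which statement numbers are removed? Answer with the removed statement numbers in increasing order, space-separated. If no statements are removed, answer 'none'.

Answer: 1 4 5 6

Derivation:
Backward liveness scan:
Stmt 1 'c = 6': DEAD (c not in live set [])
Stmt 2 'y = 1': KEEP (y is live); live-in = []
Stmt 3 'd = y + y': KEEP (d is live); live-in = ['y']
Stmt 4 'x = d * 1': DEAD (x not in live set ['d'])
Stmt 5 'u = c - c': DEAD (u not in live set ['d'])
Stmt 6 'z = x': DEAD (z not in live set ['d'])
Stmt 7 't = 5 * d': KEEP (t is live); live-in = ['d']
Stmt 8 'return t': KEEP (return); live-in = ['t']
Removed statement numbers: [1, 4, 5, 6]
Surviving IR:
  y = 1
  d = y + y
  t = 5 * d
  return t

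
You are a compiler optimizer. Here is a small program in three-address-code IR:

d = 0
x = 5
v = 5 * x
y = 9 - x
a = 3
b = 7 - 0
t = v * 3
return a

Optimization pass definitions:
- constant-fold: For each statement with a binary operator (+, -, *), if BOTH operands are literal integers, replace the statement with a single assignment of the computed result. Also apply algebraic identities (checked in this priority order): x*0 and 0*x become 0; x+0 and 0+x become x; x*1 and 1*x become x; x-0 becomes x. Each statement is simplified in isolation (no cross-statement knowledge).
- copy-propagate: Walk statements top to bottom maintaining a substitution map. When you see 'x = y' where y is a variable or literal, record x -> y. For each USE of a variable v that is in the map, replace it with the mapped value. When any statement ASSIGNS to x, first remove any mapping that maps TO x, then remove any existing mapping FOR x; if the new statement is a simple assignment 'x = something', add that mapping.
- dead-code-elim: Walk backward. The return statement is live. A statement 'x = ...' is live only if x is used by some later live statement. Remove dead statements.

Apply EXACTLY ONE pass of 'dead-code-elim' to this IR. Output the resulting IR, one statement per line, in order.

Answer: a = 3
return a

Derivation:
Applying dead-code-elim statement-by-statement:
  [8] return a  -> KEEP (return); live=['a']
  [7] t = v * 3  -> DEAD (t not live)
  [6] b = 7 - 0  -> DEAD (b not live)
  [5] a = 3  -> KEEP; live=[]
  [4] y = 9 - x  -> DEAD (y not live)
  [3] v = 5 * x  -> DEAD (v not live)
  [2] x = 5  -> DEAD (x not live)
  [1] d = 0  -> DEAD (d not live)
Result (2 stmts):
  a = 3
  return a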